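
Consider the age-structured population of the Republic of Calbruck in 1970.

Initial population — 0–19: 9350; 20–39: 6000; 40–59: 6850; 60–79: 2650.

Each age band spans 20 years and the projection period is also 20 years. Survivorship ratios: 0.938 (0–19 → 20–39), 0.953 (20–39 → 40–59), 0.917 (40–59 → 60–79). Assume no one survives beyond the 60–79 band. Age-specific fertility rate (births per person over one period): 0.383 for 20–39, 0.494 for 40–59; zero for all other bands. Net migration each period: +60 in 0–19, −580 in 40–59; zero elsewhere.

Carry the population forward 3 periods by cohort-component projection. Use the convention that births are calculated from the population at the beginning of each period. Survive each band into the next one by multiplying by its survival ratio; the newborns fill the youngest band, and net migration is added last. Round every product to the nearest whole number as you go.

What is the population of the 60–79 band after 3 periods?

7132

Period 1:
Births: 6000 × 0.383 = 2298 ; 6850 × 0.494 = 3384 ⇒ total 5682
20–39: 9350 × 0.938 = 8770
40–59: 6000 × 0.953 = 5718
60–79: 6850 × 0.917 = 6281
Net migration: 0–19 + 60 → 5742; 40–59 − 580 → 5138
Giving 5742 / 8770 / 5138 / 6281.
Period 2:
Births: 8770 × 0.383 = 3359 ; 5138 × 0.494 = 2538 ⇒ total 5897
20–39: 5742 × 0.938 = 5386
40–59: 8770 × 0.953 = 8358
60–79: 5138 × 0.917 = 4712
Net migration: 0–19 + 60 → 5957; 40–59 − 580 → 7778
Giving 5957 / 5386 / 7778 / 4712.
Period 3:
Births: 5386 × 0.383 = 2063 ; 7778 × 0.494 = 3842 ⇒ total 5905
20–39: 5957 × 0.938 = 5588
40–59: 5386 × 0.953 = 5133
60–79: 7778 × 0.917 = 7132
Net migration: 0–19 + 60 → 5965; 40–59 − 580 → 4553
Giving 5965 / 5588 / 4553 / 7132.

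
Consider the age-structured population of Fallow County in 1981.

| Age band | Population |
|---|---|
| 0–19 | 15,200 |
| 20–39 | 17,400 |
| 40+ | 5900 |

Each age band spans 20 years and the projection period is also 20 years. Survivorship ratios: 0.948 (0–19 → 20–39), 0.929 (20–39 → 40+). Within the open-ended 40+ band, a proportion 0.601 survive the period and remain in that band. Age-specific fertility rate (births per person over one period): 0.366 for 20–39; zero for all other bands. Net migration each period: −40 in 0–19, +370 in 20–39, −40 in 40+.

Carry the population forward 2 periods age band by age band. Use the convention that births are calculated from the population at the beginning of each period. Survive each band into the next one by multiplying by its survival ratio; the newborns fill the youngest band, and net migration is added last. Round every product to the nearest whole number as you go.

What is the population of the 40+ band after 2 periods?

25513

After projecting period 1:
Births: 17400 * 0.366 = 6368
20–39: 15200 * 0.948 = 14410
40+: 17400 * 0.929 + 5900 * 0.601 = 16165 + 3546 = 19711
Net migration: 0–19 − 40 → 6328; 20–39 + 370 → 14780; 40+ − 40 → 19671
End of period: [6328, 14780, 19671]
After projecting period 2:
Births: 14780 * 0.366 = 5409
20–39: 6328 * 0.948 = 5999
40+: 14780 * 0.929 + 19671 * 0.601 = 13731 + 11822 = 25553
Net migration: 0–19 − 40 → 5369; 20–39 + 370 → 6369; 40+ − 40 → 25513
End of period: [5369, 6369, 25513]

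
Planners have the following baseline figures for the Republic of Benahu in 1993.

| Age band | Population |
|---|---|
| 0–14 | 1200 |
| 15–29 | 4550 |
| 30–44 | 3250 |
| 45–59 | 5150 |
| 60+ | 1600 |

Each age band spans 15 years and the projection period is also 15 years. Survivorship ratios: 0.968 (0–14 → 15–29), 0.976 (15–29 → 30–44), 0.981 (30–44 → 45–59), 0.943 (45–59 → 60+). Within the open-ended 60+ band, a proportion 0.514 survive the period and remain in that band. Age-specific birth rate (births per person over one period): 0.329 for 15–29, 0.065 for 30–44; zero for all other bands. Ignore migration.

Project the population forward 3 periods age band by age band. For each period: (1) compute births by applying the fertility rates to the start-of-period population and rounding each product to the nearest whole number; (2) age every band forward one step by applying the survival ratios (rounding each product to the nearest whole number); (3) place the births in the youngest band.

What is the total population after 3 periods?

Numbering the groups 1..5 from youngest to oldest:
After projecting period 1:
Births: 4550 × 0.329 = 1497 ; 3250 × 0.065 = 211 — total 1708
Group 2: 1200 × 0.968 = 1162
Group 3: 4550 × 0.976 = 4441
Group 4: 3250 × 0.981 = 3188
Group 5: 5150 × 0.943 + 1600 × 0.514 = 4856 + 822 = 5678
→ [1708, 1162, 4441, 3188, 5678]
After projecting period 2:
Births: 1162 × 0.329 = 382 ; 4441 × 0.065 = 289 — total 671
Group 2: 1708 × 0.968 = 1653
Group 3: 1162 × 0.976 = 1134
Group 4: 4441 × 0.981 = 4357
Group 5: 3188 × 0.943 + 5678 × 0.514 = 3006 + 2918 = 5924
→ [671, 1653, 1134, 4357, 5924]
After projecting period 3:
Births: 1653 × 0.329 = 544 ; 1134 × 0.065 = 74 — total 618
Group 2: 671 × 0.968 = 650
Group 3: 1653 × 0.976 = 1613
Group 4: 1134 × 0.981 = 1112
Group 5: 4357 × 0.943 + 5924 × 0.514 = 4109 + 3045 = 7154
→ [618, 650, 1613, 1112, 7154]
Total after period 3: 618 + 650 + 1613 + 1112 + 7154 = 11147

11147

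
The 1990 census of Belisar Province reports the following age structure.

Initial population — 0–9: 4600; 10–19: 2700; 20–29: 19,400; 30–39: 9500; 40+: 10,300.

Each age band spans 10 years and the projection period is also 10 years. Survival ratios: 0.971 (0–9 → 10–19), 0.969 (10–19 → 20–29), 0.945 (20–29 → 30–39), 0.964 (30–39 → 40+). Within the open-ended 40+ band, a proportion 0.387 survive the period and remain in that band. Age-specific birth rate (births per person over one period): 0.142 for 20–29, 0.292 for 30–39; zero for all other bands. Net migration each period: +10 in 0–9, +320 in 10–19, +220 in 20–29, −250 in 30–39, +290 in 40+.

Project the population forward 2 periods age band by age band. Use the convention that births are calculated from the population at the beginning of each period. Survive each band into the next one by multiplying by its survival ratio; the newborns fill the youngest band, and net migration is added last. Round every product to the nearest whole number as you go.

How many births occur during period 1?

5529

(Bands numbered youngest = 1 to oldest = 5.)
Period 1.
Births: 19400 × 0.142 = 2755 ; 9500 × 0.292 = 2774 → total 5529
Band 2: 4600 × 0.971 = 4467
Band 3: 2700 × 0.969 = 2616
Band 4: 19400 × 0.945 = 18333
Band 5: 9500 × 0.964 + 10300 × 0.387 = 9158 + 3986 = 13144
Net migration: Band 1 + 10 → 5539; Band 2 + 320 → 4787; Band 3 + 220 → 2836; Band 4 − 250 → 18083; Band 5 + 290 → 13434
End of period: [5539, 4787, 2836, 18083, 13434]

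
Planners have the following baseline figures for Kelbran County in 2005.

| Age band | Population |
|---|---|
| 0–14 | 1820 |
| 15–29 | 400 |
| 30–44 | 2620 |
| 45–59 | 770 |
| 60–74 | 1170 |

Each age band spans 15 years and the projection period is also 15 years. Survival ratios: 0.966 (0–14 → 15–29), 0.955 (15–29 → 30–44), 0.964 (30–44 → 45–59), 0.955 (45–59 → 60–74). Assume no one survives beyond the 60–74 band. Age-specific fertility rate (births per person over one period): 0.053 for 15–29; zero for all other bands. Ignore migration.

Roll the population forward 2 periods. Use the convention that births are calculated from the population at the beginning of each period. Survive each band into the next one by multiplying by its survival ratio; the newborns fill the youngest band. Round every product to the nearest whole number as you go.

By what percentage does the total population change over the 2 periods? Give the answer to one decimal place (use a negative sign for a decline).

Period 1:
Births: 400 × 0.053 = 21
15–29: 1820 × 0.966 = 1758
30–44: 400 × 0.955 = 382
45–59: 2620 × 0.964 = 2526
60–74: 770 × 0.955 = 735
Population now: 0–14=21, 15–29=1758, 30–44=382, 45–59=2526, 60–74=735
Period 2:
Births: 1758 × 0.053 = 93
15–29: 21 × 0.966 = 20
30–44: 1758 × 0.955 = 1679
45–59: 382 × 0.964 = 368
60–74: 2526 × 0.955 = 2412
Population now: 0–14=93, 15–29=20, 30–44=1679, 45–59=368, 60–74=2412
Total: 6780 → 4572; change = -2208; percentage change = -32.6%

-32.6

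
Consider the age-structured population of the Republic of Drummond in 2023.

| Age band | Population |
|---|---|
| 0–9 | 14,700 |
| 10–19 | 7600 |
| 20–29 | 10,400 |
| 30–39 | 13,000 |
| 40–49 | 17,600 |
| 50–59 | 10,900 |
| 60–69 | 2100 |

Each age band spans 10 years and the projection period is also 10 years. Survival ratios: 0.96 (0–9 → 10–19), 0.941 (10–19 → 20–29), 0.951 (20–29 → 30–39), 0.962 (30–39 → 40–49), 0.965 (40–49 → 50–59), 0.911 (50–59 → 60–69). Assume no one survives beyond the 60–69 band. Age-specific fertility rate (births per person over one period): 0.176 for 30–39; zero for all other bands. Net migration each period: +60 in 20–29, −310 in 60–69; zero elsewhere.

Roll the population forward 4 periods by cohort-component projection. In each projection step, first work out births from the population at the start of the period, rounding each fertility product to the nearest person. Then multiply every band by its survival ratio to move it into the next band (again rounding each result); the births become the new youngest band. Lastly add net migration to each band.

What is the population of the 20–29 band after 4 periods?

Numbering the bands 1..7 from youngest to oldest:
Period 1:
Births: 13000 * 0.176 = 2288
Band 2: 14700 * 0.96 = 14112
Band 3: 7600 * 0.941 = 7152
Band 4: 10400 * 0.951 = 9890
Band 5: 13000 * 0.962 = 12506
Band 6: 17600 * 0.965 = 16984
Band 7: 10900 * 0.911 = 9930
Net migration: Band 3 + 60 → 7212; Band 7 − 310 → 9620
Population now: 0–9=2288, 10–19=14112, 20–29=7212, 30–39=9890, 40–49=12506, 50–59=16984, 60–69=9620
Period 2:
Births: 9890 * 0.176 = 1741
Band 2: 2288 * 0.96 = 2196
Band 3: 14112 * 0.941 = 13279
Band 4: 7212 * 0.951 = 6859
Band 5: 9890 * 0.962 = 9514
Band 6: 12506 * 0.965 = 12068
Band 7: 16984 * 0.911 = 15472
Net migration: Band 3 + 60 → 13339; Band 7 − 310 → 15162
Population now: 0–9=1741, 10–19=2196, 20–29=13339, 30–39=6859, 40–49=9514, 50–59=12068, 60–69=15162
Period 3:
Births: 6859 * 0.176 = 1207
Band 2: 1741 * 0.96 = 1671
Band 3: 2196 * 0.941 = 2066
Band 4: 13339 * 0.951 = 12685
Band 5: 6859 * 0.962 = 6598
Band 6: 9514 * 0.965 = 9181
Band 7: 12068 * 0.911 = 10994
Net migration: Band 3 + 60 → 2126; Band 7 − 310 → 10684
Population now: 0–9=1207, 10–19=1671, 20–29=2126, 30–39=12685, 40–49=6598, 50–59=9181, 60–69=10684
Period 4:
Births: 12685 * 0.176 = 2233
Band 2: 1207 * 0.96 = 1159
Band 3: 1671 * 0.941 = 1572
Band 4: 2126 * 0.951 = 2022
Band 5: 12685 * 0.962 = 12203
Band 6: 6598 * 0.965 = 6367
Band 7: 9181 * 0.911 = 8364
Net migration: Band 3 + 60 → 1632; Band 7 − 310 → 8054
Population now: 0–9=2233, 10–19=1159, 20–29=1632, 30–39=2022, 40–49=12203, 50–59=6367, 60–69=8054

1632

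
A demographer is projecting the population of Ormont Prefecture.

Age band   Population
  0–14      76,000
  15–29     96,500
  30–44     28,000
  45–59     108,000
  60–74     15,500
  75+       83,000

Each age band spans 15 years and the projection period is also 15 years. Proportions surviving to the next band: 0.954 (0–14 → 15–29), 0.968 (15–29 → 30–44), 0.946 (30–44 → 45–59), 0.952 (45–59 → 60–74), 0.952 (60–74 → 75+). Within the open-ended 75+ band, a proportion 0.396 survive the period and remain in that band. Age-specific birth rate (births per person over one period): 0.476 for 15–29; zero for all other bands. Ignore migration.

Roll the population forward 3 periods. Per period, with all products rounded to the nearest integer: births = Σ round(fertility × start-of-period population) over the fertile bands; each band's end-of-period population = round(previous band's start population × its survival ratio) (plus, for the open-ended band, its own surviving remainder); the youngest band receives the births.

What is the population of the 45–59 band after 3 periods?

After projecting period 1:
Births: 96500 × 0.476 = 45934
15–29: 76000 × 0.954 = 72504
30–44: 96500 × 0.968 = 93412
45–59: 28000 × 0.946 = 26488
60–74: 108000 × 0.952 = 102816
75+: 15500 × 0.952 + 83000 × 0.396 = 14756 + 32868 = 47624
Giving 45934 / 72504 / 93412 / 26488 / 102816 / 47624.
After projecting period 2:
Births: 72504 × 0.476 = 34512
15–29: 45934 × 0.954 = 43821
30–44: 72504 × 0.968 = 70184
45–59: 93412 × 0.946 = 88368
60–74: 26488 × 0.952 = 25217
75+: 102816 × 0.952 + 47624 × 0.396 = 97881 + 18859 = 116740
Giving 34512 / 43821 / 70184 / 88368 / 25217 / 116740.
After projecting period 3:
Births: 43821 × 0.476 = 20859
15–29: 34512 × 0.954 = 32924
30–44: 43821 × 0.968 = 42419
45–59: 70184 × 0.946 = 66394
60–74: 88368 × 0.952 = 84126
75+: 25217 × 0.952 + 116740 × 0.396 = 24007 + 46229 = 70236
Giving 20859 / 32924 / 42419 / 66394 / 84126 / 70236.

66394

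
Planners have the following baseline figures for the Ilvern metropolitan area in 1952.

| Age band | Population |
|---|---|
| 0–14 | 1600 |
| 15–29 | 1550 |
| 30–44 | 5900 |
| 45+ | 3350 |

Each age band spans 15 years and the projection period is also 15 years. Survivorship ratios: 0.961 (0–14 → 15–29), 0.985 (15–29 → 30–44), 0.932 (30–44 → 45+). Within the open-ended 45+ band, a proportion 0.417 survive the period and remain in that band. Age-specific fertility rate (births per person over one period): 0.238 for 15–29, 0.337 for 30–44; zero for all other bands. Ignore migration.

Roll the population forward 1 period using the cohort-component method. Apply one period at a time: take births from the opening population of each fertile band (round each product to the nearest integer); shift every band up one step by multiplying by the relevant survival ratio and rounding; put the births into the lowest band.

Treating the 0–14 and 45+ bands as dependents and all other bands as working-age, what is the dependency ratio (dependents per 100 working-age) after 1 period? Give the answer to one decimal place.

(Bands numbered youngest = 1 to oldest = 4.)
Period 1.
Births: 1550 × 0.238 = 369  |  5900 × 0.337 = 1988 → 2357
Band 2: 1600 × 0.961 = 1538
Band 3: 1550 × 0.985 = 1527
Band 4: 5900 × 0.932 + 3350 × 0.417 = 5499 + 1397 = 6896
→ [2357, 1538, 1527, 6896]
Dependents (band 0–14 + band 45+) = 2357 + 6896 = 9253; working-age = 3065; ratio = 9253/3065 × 100 = 301.9

301.9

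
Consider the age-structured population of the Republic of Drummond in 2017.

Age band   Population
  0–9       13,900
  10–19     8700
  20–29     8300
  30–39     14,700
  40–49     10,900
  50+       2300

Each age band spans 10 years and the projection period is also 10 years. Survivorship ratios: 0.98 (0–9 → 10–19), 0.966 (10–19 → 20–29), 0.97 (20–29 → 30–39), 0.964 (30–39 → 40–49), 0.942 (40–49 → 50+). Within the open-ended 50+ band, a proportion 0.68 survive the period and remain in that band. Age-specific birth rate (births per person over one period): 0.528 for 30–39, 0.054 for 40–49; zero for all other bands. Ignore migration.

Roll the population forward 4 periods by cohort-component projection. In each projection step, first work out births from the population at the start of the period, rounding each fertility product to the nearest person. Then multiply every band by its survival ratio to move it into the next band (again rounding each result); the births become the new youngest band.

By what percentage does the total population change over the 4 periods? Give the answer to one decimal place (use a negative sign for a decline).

(Groups numbered youngest = 1 to oldest = 6.)
Period 1:
Births: 14700 × 0.528 = 7762 ; 10900 × 0.054 = 589 → 8351
Group 2: 13900 × 0.98 = 13622
Group 3: 8700 × 0.966 = 8404
Group 4: 8300 × 0.97 = 8051
Group 5: 14700 × 0.964 = 14171
Group 6: 10900 × 0.942 + 2300 × 0.68 = 10268 + 1564 = 11832
→ [8351, 13622, 8404, 8051, 14171, 11832]
Period 2:
Births: 8051 × 0.528 = 4251 ; 14171 × 0.054 = 765 → 5016
Group 2: 8351 × 0.98 = 8184
Group 3: 13622 × 0.966 = 13159
Group 4: 8404 × 0.97 = 8152
Group 5: 8051 × 0.964 = 7761
Group 6: 14171 × 0.942 + 11832 × 0.68 = 13349 + 8046 = 21395
→ [5016, 8184, 13159, 8152, 7761, 21395]
Period 3:
Births: 8152 × 0.528 = 4304 ; 7761 × 0.054 = 419 → 4723
Group 2: 5016 × 0.98 = 4916
Group 3: 8184 × 0.966 = 7906
Group 4: 13159 × 0.97 = 12764
Group 5: 8152 × 0.964 = 7859
Group 6: 7761 × 0.942 + 21395 × 0.68 = 7311 + 14549 = 21860
→ [4723, 4916, 7906, 12764, 7859, 21860]
Period 4:
Births: 12764 × 0.528 = 6739 ; 7859 × 0.054 = 424 → 7163
Group 2: 4723 × 0.98 = 4629
Group 3: 4916 × 0.966 = 4749
Group 4: 7906 × 0.97 = 7669
Group 5: 12764 × 0.964 = 12304
Group 6: 7859 × 0.942 + 21860 × 0.68 = 7403 + 14865 = 22268
→ [7163, 4629, 4749, 7669, 12304, 22268]
Total: 58800 → 58782; change = -18; percentage change = 0.0%

0.0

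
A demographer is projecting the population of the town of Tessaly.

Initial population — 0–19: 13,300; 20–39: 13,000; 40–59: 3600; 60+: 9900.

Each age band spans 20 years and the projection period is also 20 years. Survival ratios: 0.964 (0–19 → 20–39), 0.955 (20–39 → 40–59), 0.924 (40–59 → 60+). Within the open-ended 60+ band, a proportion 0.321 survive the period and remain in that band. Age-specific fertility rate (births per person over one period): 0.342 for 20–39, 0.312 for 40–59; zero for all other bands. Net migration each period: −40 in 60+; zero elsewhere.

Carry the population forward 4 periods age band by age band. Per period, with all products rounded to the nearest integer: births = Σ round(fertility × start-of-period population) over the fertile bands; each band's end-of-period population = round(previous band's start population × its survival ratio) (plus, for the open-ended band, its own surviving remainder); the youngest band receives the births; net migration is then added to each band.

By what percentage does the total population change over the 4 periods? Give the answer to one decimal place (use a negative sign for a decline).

-31.9

Numbering the bands 1..4 from youngest to oldest:
— Period 1 —
Births: 13000 × 0.342 = 4446, 3600 × 0.312 = 1123 → total 5569
Band 2: 13300 × 0.964 = 12821
Band 3: 13000 × 0.955 = 12415
Band 4: 3600 × 0.924 + 9900 × 0.321 = 3326 + 3178 = 6504
Net migration: Band 4 − 40 → 6464
Population now: 0–19=5569, 20–39=12821, 40–59=12415, 60+=6464
— Period 2 —
Births: 12821 × 0.342 = 4385, 12415 × 0.312 = 3873 → total 8258
Band 2: 5569 × 0.964 = 5369
Band 3: 12821 × 0.955 = 12244
Band 4: 12415 × 0.924 + 6464 × 0.321 = 11471 + 2075 = 13546
Net migration: Band 4 − 40 → 13506
Population now: 0–19=8258, 20–39=5369, 40–59=12244, 60+=13506
— Period 3 —
Births: 5369 × 0.342 = 1836, 12244 × 0.312 = 3820 → total 5656
Band 2: 8258 × 0.964 = 7961
Band 3: 5369 × 0.955 = 5127
Band 4: 12244 × 0.924 + 13506 × 0.321 = 11313 + 4335 = 15648
Net migration: Band 4 − 40 → 15608
Population now: 0–19=5656, 20–39=7961, 40–59=5127, 60+=15608
— Period 4 —
Births: 7961 × 0.342 = 2723, 5127 × 0.312 = 1600 → total 4323
Band 2: 5656 × 0.964 = 5452
Band 3: 7961 × 0.955 = 7603
Band 4: 5127 × 0.924 + 15608 × 0.321 = 4737 + 5010 = 9747
Net migration: Band 4 − 40 → 9707
Population now: 0–19=4323, 20–39=5452, 40–59=7603, 60+=9707
Total: 39800 → 27085; change = -12715; percentage change = -31.9%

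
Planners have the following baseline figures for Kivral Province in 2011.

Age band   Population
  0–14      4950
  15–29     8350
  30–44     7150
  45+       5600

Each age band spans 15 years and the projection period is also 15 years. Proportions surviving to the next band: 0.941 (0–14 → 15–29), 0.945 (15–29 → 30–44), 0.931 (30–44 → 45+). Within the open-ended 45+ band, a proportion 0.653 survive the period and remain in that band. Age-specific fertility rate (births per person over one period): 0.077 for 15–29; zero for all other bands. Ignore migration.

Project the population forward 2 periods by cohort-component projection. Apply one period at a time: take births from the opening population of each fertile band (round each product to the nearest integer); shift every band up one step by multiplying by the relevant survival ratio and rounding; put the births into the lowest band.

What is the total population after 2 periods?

19448

— Period 1 —
Births: 8350 × 0.077 = 643
15–29: 4950 × 0.941 = 4658
30–44: 8350 × 0.945 = 7891
45+: 7150 × 0.931 + 5600 × 0.653 = 6657 + 3657 = 10314
End of period: [643, 4658, 7891, 10314]
— Period 2 —
Births: 4658 × 0.077 = 359
15–29: 643 × 0.941 = 605
30–44: 4658 × 0.945 = 4402
45+: 7891 × 0.931 + 10314 × 0.653 = 7347 + 6735 = 14082
End of period: [359, 605, 4402, 14082]
Total after period 2: 359 + 605 + 4402 + 14082 = 19448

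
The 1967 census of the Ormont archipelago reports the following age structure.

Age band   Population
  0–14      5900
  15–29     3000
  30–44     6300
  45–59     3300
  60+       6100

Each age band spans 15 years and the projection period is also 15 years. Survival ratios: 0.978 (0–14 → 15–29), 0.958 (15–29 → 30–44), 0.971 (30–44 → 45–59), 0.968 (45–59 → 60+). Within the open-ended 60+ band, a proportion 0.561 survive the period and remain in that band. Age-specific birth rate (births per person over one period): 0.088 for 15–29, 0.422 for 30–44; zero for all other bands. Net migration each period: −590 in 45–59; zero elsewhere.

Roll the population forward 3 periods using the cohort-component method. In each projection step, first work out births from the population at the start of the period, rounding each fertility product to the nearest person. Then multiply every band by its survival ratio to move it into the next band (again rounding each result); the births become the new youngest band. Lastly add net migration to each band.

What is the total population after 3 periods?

19000

Let group 1 be 0–14 through group 5 = 60+.
Period 1:
Births: 3000 × 0.088 = 264 ; 6300 × 0.422 = 2659 ⇒ total 2923
Group 2: 5900 × 0.978 = 5770
Group 3: 3000 × 0.958 = 2874
Group 4: 6300 × 0.971 = 6117
Group 5: 3300 × 0.968 + 6100 × 0.561 = 3194 + 3422 = 6616
Net migration: Group 4 − 590 → 5527
Population now: 0–14=2923, 15–29=5770, 30–44=2874, 45–59=5527, 60+=6616
Period 2:
Births: 5770 × 0.088 = 508 ; 2874 × 0.422 = 1213 ⇒ total 1721
Group 2: 2923 × 0.978 = 2859
Group 3: 5770 × 0.958 = 5528
Group 4: 2874 × 0.971 = 2791
Group 5: 5527 × 0.968 + 6616 × 0.561 = 5350 + 3712 = 9062
Net migration: Group 4 − 590 → 2201
Population now: 0–14=1721, 15–29=2859, 30–44=5528, 45–59=2201, 60+=9062
Period 3:
Births: 2859 × 0.088 = 252 ; 5528 × 0.422 = 2333 ⇒ total 2585
Group 2: 1721 × 0.978 = 1683
Group 3: 2859 × 0.958 = 2739
Group 4: 5528 × 0.971 = 5368
Group 5: 2201 × 0.968 + 9062 × 0.561 = 2131 + 5084 = 7215
Net migration: Group 4 − 590 → 4778
Population now: 0–14=2585, 15–29=1683, 30–44=2739, 45–59=4778, 60+=7215
Total after period 3: 2585 + 1683 + 2739 + 4778 + 7215 = 19000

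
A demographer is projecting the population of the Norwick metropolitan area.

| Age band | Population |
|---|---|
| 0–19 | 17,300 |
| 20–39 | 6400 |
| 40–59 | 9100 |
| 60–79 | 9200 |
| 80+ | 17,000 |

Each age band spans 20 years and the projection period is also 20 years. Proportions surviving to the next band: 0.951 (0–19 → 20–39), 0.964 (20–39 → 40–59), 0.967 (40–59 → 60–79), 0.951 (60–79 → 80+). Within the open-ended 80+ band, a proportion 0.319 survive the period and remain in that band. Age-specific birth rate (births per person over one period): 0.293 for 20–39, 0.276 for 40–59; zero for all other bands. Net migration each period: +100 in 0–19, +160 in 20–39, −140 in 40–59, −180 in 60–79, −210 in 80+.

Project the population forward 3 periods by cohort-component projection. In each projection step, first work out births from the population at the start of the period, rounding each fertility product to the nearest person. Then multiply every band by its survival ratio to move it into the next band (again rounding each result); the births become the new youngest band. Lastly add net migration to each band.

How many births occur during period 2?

6531

Call the groups 1 to 5, youngest first.
After projecting period 1:
Births: 6400 × 0.293 = 1875  |  9100 × 0.276 = 2512 ⇒ total 4387
Group 2: 17300 × 0.951 = 16452
Group 3: 6400 × 0.964 = 6170
Group 4: 9100 × 0.967 = 8800
Group 5: 9200 × 0.951 + 17000 × 0.319 = 8749 + 5423 = 14172
Net migration: Group 1 + 100 → 4487; Group 2 + 160 → 16612; Group 3 − 140 → 6030; Group 4 − 180 → 8620; Group 5 − 210 → 13962
→ [4487, 16612, 6030, 8620, 13962]
After projecting period 2:
Births: 16612 × 0.293 = 4867  |  6030 × 0.276 = 1664 ⇒ total 6531
Group 2: 4487 × 0.951 = 4267
Group 3: 16612 × 0.964 = 16014
Group 4: 6030 × 0.967 = 5831
Group 5: 8620 × 0.951 + 13962 × 0.319 = 8198 + 4454 = 12652
Net migration: Group 1 + 100 → 6631; Group 2 + 160 → 4427; Group 3 − 140 → 15874; Group 4 − 180 → 5651; Group 5 − 210 → 12442
→ [6631, 4427, 15874, 5651, 12442]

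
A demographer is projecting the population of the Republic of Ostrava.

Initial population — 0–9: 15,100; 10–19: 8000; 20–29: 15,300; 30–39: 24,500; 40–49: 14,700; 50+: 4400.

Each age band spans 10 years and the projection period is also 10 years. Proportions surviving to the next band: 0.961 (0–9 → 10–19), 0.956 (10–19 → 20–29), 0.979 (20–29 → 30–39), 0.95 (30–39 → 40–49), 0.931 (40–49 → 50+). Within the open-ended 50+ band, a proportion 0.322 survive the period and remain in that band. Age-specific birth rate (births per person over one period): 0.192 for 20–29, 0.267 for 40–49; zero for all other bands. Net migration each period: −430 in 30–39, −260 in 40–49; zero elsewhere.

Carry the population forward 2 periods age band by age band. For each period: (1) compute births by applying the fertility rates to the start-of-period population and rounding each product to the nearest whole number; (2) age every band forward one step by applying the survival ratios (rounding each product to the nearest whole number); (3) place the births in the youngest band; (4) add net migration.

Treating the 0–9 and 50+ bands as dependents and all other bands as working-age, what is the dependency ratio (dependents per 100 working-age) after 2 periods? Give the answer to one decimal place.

(Bands numbered youngest = 1 to oldest = 6.)
Period 1:
Births: 15300 * 0.192 = 2938 ; 14700 * 0.267 = 3925 — total 6863
Band 2: 15100 * 0.961 = 14511
Band 3: 8000 * 0.956 = 7648
Band 4: 15300 * 0.979 = 14979
Band 5: 24500 * 0.95 = 23275
Band 6: 14700 * 0.931 + 4400 * 0.322 = 13686 + 1417 = 15103
Net migration: Band 4 − 430 → 14549; Band 5 − 260 → 23015
Giving 6863 / 14511 / 7648 / 14549 / 23015 / 15103.
Period 2:
Births: 7648 * 0.192 = 1468 ; 23015 * 0.267 = 6145 — total 7613
Band 2: 6863 * 0.961 = 6595
Band 3: 14511 * 0.956 = 13873
Band 4: 7648 * 0.979 = 7487
Band 5: 14549 * 0.95 = 13822
Band 6: 23015 * 0.931 + 15103 * 0.322 = 21427 + 4863 = 26290
Net migration: Band 4 − 430 → 7057; Band 5 − 260 → 13562
Giving 7613 / 6595 / 13873 / 7057 / 13562 / 26290.
Dependents (band 0–9 + band 50+) = 7613 + 26290 = 33903; working-age = 41087; ratio = 33903/41087 × 100 = 82.5

82.5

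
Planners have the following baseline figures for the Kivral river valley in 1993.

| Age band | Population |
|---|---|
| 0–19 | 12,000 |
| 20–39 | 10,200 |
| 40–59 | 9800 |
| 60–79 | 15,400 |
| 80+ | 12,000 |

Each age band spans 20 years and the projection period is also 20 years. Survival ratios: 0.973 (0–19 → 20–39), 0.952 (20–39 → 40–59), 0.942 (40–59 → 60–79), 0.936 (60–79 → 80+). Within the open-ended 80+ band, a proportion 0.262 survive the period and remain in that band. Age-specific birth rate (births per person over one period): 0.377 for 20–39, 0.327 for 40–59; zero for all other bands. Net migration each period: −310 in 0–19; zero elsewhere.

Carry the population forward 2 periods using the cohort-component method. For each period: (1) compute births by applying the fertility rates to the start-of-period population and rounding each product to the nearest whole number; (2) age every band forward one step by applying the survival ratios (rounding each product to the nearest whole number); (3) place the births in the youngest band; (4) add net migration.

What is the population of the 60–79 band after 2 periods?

(Bands numbered youngest = 1 to oldest = 5.)
[period 1]
Births: 10200 * 0.377 = 3845 ; 9800 * 0.327 = 3205 — total 7050
Band 2: 12000 * 0.973 = 11676
Band 3: 10200 * 0.952 = 9710
Band 4: 9800 * 0.942 = 9232
Band 5: 15400 * 0.936 + 12000 * 0.262 = 14414 + 3144 = 17558
Net migration: Band 1 − 310 → 6740
Giving 6740 / 11676 / 9710 / 9232 / 17558.
[period 2]
Births: 11676 * 0.377 = 4402 ; 9710 * 0.327 = 3175 — total 7577
Band 2: 6740 * 0.973 = 6558
Band 3: 11676 * 0.952 = 11116
Band 4: 9710 * 0.942 = 9147
Band 5: 9232 * 0.936 + 17558 * 0.262 = 8641 + 4600 = 13241
Net migration: Band 1 − 310 → 7267
Giving 7267 / 6558 / 11116 / 9147 / 13241.

9147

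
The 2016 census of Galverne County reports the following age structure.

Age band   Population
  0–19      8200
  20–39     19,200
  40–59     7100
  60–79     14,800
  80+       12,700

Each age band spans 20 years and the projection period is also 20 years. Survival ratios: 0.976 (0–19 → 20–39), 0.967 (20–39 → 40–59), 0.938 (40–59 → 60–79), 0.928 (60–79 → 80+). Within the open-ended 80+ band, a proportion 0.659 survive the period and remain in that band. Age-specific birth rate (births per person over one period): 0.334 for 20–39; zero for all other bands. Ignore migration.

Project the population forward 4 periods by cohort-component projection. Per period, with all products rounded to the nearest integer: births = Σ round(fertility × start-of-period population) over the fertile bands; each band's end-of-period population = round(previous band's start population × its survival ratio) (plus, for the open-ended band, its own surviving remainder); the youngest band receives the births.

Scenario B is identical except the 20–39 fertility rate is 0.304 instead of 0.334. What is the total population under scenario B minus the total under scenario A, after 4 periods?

-1236

— Period 1 —
Births: 19200 * 0.334 = 6413
20–39: 8200 * 0.976 = 8003
40–59: 19200 * 0.967 = 18566
60–79: 7100 * 0.938 = 6660
80+: 14800 * 0.928 + 12700 * 0.659 = 13734 + 8369 = 22103
Giving 6413 / 8003 / 18566 / 6660 / 22103.
— Period 2 —
Births: 8003 * 0.334 = 2673
20–39: 6413 * 0.976 = 6259
40–59: 8003 * 0.967 = 7739
60–79: 18566 * 0.938 = 17415
80+: 6660 * 0.928 + 22103 * 0.659 = 6180 + 14566 = 20746
Giving 2673 / 6259 / 7739 / 17415 / 20746.
— Period 3 —
Births: 6259 * 0.334 = 2091
20–39: 2673 * 0.976 = 2609
40–59: 6259 * 0.967 = 6052
60–79: 7739 * 0.938 = 7259
80+: 17415 * 0.928 + 20746 * 0.659 = 16161 + 13672 = 29833
Giving 2091 / 2609 / 6052 / 7259 / 29833.
— Period 4 —
Births: 2609 * 0.334 = 871
20–39: 2091 * 0.976 = 2041
40–59: 2609 * 0.967 = 2523
60–79: 6052 * 0.938 = 5677
80+: 7259 * 0.928 + 29833 * 0.659 = 6736 + 19660 = 26396
Giving 871 / 2041 / 2523 / 5677 / 26396.
Scenario A total after 4 periods: 37508
Scenario B projection —
— Period 1 —
Births: 19200 * 0.304 = 5837
20–39: 8200 * 0.976 = 8003
40–59: 19200 * 0.967 = 18566
60–79: 7100 * 0.938 = 6660
80+: 14800 * 0.928 + 12700 * 0.659 = 13734 + 8369 = 22103
Giving 5837 / 8003 / 18566 / 6660 / 22103.
— Period 2 —
Births: 8003 * 0.304 = 2433
20–39: 5837 * 0.976 = 5697
40–59: 8003 * 0.967 = 7739
60–79: 18566 * 0.938 = 17415
80+: 6660 * 0.928 + 22103 * 0.659 = 6180 + 14566 = 20746
Giving 2433 / 5697 / 7739 / 17415 / 20746.
— Period 3 —
Births: 5697 * 0.304 = 1732
20–39: 2433 * 0.976 = 2375
40–59: 5697 * 0.967 = 5509
60–79: 7739 * 0.938 = 7259
80+: 17415 * 0.928 + 20746 * 0.659 = 16161 + 13672 = 29833
Giving 1732 / 2375 / 5509 / 7259 / 29833.
— Period 4 —
Births: 2375 * 0.304 = 722
20–39: 1732 * 0.976 = 1690
40–59: 2375 * 0.967 = 2297
60–79: 5509 * 0.938 = 5167
80+: 7259 * 0.928 + 29833 * 0.659 = 6736 + 19660 = 26396
Giving 722 / 1690 / 2297 / 5167 / 26396.
Scenario B total after 4 periods: 36272
Difference B − A = 36272 − 37508 = -1236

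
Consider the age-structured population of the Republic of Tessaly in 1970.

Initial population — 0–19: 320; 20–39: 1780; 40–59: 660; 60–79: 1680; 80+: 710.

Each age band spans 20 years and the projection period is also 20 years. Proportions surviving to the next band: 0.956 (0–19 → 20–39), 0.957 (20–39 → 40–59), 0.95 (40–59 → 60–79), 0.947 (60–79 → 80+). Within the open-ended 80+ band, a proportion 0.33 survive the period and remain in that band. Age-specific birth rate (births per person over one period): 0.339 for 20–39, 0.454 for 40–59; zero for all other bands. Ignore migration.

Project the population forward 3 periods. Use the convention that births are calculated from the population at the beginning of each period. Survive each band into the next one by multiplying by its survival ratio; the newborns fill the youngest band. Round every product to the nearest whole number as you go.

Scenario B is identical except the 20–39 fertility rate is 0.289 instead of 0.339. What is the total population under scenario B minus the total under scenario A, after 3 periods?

Call the bands 1 to 5, youngest first.
— Period 1 —
Births: 1780 × 0.339 = 603  |  660 × 0.454 = 300 → total 903
Band 2: 320 × 0.956 = 306
Band 3: 1780 × 0.957 = 1703
Band 4: 660 × 0.95 = 627
Band 5: 1680 × 0.947 + 710 × 0.33 = 1591 + 234 = 1825
Population now: 0–19=903, 20–39=306, 40–59=1703, 60–79=627, 80+=1825
— Period 2 —
Births: 306 × 0.339 = 104  |  1703 × 0.454 = 773 → total 877
Band 2: 903 × 0.956 = 863
Band 3: 306 × 0.957 = 293
Band 4: 1703 × 0.95 = 1618
Band 5: 627 × 0.947 + 1825 × 0.33 = 594 + 602 = 1196
Population now: 0–19=877, 20–39=863, 40–59=293, 60–79=1618, 80+=1196
— Period 3 —
Births: 863 × 0.339 = 293  |  293 × 0.454 = 133 → total 426
Band 2: 877 × 0.956 = 838
Band 3: 863 × 0.957 = 826
Band 4: 293 × 0.95 = 278
Band 5: 1618 × 0.947 + 1196 × 0.33 = 1532 + 395 = 1927
Population now: 0–19=426, 20–39=838, 40–59=826, 60–79=278, 80+=1927
Scenario A total after 3 periods: 4295
Scenario B projection —
— Period 1 —
Births: 1780 × 0.289 = 514  |  660 × 0.454 = 300 → total 814
Band 2: 320 × 0.956 = 306
Band 3: 1780 × 0.957 = 1703
Band 4: 660 × 0.95 = 627
Band 5: 1680 × 0.947 + 710 × 0.33 = 1591 + 234 = 1825
Population now: 0–19=814, 20–39=306, 40–59=1703, 60–79=627, 80+=1825
— Period 2 —
Births: 306 × 0.289 = 88  |  1703 × 0.454 = 773 → total 861
Band 2: 814 × 0.956 = 778
Band 3: 306 × 0.957 = 293
Band 4: 1703 × 0.95 = 1618
Band 5: 627 × 0.947 + 1825 × 0.33 = 594 + 602 = 1196
Population now: 0–19=861, 20–39=778, 40–59=293, 60–79=1618, 80+=1196
— Period 3 —
Births: 778 × 0.289 = 225  |  293 × 0.454 = 133 → total 358
Band 2: 861 × 0.956 = 823
Band 3: 778 × 0.957 = 745
Band 4: 293 × 0.95 = 278
Band 5: 1618 × 0.947 + 1196 × 0.33 = 1532 + 395 = 1927
Population now: 0–19=358, 20–39=823, 40–59=745, 60–79=278, 80+=1927
Scenario B total after 3 periods: 4131
Difference B − A = 4131 − 4295 = -164

-164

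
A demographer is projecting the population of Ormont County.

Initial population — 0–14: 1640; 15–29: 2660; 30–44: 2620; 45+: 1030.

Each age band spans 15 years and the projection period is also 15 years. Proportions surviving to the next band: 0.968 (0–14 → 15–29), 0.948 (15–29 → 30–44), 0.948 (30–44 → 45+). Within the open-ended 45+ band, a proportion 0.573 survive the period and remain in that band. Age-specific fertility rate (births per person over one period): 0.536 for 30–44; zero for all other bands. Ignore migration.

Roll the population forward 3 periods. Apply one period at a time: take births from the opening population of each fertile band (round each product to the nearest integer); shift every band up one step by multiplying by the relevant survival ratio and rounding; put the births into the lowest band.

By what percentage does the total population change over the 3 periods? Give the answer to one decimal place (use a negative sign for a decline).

-9.3

Call the groups 1 to 4, youngest first.
[period 1]
Births: 2620 * 0.536 = 1404
Group 2: 1640 * 0.968 = 1588
Group 3: 2660 * 0.948 = 2522
Group 4: 2620 * 0.948 + 1030 * 0.573 = 2484 + 590 = 3074
→ [1404, 1588, 2522, 3074]
[period 2]
Births: 2522 * 0.536 = 1352
Group 2: 1404 * 0.968 = 1359
Group 3: 1588 * 0.948 = 1505
Group 4: 2522 * 0.948 + 3074 * 0.573 = 2391 + 1761 = 4152
→ [1352, 1359, 1505, 4152]
[period 3]
Births: 1505 * 0.536 = 807
Group 2: 1352 * 0.968 = 1309
Group 3: 1359 * 0.948 = 1288
Group 4: 1505 * 0.948 + 4152 * 0.573 = 1427 + 2379 = 3806
→ [807, 1309, 1288, 3806]
Total: 7950 → 7210; change = -740; percentage change = -9.3%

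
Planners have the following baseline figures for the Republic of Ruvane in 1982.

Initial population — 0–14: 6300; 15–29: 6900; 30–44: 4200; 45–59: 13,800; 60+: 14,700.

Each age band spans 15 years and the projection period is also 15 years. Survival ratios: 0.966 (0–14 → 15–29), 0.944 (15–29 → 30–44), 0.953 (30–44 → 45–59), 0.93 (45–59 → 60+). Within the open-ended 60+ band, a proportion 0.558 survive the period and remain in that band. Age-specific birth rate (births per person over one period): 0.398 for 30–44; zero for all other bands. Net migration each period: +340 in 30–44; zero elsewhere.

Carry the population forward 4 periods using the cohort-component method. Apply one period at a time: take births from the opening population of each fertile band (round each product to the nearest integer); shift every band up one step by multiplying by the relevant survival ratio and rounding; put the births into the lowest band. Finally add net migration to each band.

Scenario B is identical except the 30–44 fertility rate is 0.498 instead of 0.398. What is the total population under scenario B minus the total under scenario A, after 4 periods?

1955

(Bands numbered youngest = 1 to oldest = 5.)
After projecting period 1:
Births: 4200 × 0.398 = 1672
Band 2: 6300 × 0.966 = 6086
Band 3: 6900 × 0.944 = 6514
Band 4: 4200 × 0.953 = 4003
Band 5: 13800 × 0.93 + 14700 × 0.558 = 12834 + 8203 = 21037
Net migration: Band 3 + 340 → 6854
End of period: [1672, 6086, 6854, 4003, 21037]
After projecting period 2:
Births: 6854 × 0.398 = 2728
Band 2: 1672 × 0.966 = 1615
Band 3: 6086 × 0.944 = 5745
Band 4: 6854 × 0.953 = 6532
Band 5: 4003 × 0.93 + 21037 × 0.558 = 3723 + 11739 = 15462
Net migration: Band 3 + 340 → 6085
End of period: [2728, 1615, 6085, 6532, 15462]
After projecting period 3:
Births: 6085 × 0.398 = 2422
Band 2: 2728 × 0.966 = 2635
Band 3: 1615 × 0.944 = 1525
Band 4: 6085 × 0.953 = 5799
Band 5: 6532 × 0.93 + 15462 × 0.558 = 6075 + 8628 = 14703
Net migration: Band 3 + 340 → 1865
End of period: [2422, 2635, 1865, 5799, 14703]
After projecting period 4:
Births: 1865 × 0.398 = 742
Band 2: 2422 × 0.966 = 2340
Band 3: 2635 × 0.944 = 2487
Band 4: 1865 × 0.953 = 1777
Band 5: 5799 × 0.93 + 14703 × 0.558 = 5393 + 8204 = 13597
Net migration: Band 3 + 340 → 2827
End of period: [742, 2340, 2827, 1777, 13597]
Scenario A total after 4 periods: 21283
Scenario B projection —
After projecting period 1:
Births: 4200 × 0.498 = 2092
Band 2: 6300 × 0.966 = 6086
Band 3: 6900 × 0.944 = 6514
Band 4: 4200 × 0.953 = 4003
Band 5: 13800 × 0.93 + 14700 × 0.558 = 12834 + 8203 = 21037
Net migration: Band 3 + 340 → 6854
End of period: [2092, 6086, 6854, 4003, 21037]
After projecting period 2:
Births: 6854 × 0.498 = 3413
Band 2: 2092 × 0.966 = 2021
Band 3: 6086 × 0.944 = 5745
Band 4: 6854 × 0.953 = 6532
Band 5: 4003 × 0.93 + 21037 × 0.558 = 3723 + 11739 = 15462
Net migration: Band 3 + 340 → 6085
End of period: [3413, 2021, 6085, 6532, 15462]
After projecting period 3:
Births: 6085 × 0.498 = 3030
Band 2: 3413 × 0.966 = 3297
Band 3: 2021 × 0.944 = 1908
Band 4: 6085 × 0.953 = 5799
Band 5: 6532 × 0.93 + 15462 × 0.558 = 6075 + 8628 = 14703
Net migration: Band 3 + 340 → 2248
End of period: [3030, 3297, 2248, 5799, 14703]
After projecting period 4:
Births: 2248 × 0.498 = 1120
Band 2: 3030 × 0.966 = 2927
Band 3: 3297 × 0.944 = 3112
Band 4: 2248 × 0.953 = 2142
Band 5: 5799 × 0.93 + 14703 × 0.558 = 5393 + 8204 = 13597
Net migration: Band 3 + 340 → 3452
End of period: [1120, 2927, 3452, 2142, 13597]
Scenario B total after 4 periods: 23238
Difference B − A = 23238 − 21283 = 1955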